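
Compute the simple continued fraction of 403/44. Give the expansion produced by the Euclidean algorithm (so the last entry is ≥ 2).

403 = 9×44 + 7
44 = 6×7 + 2
7 = 3×2 + 1
2 = 2×1 + 0  (stop)
So 403/44 = [9; 6, 3, 2].

[9; 6, 3, 2]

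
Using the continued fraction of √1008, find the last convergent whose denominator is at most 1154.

√1008 = [31; 1, 2, 1, 62, …] (period length 4).
Convergents:
  p_0/q_0 = 31/1
  p_1/q_1 = 32/1
  p_2/q_2 = 95/3
  p_3/q_3 = 127/4
  p_4/q_4 = 7969/251
  p_5/q_5 = 8096/255
  p_6/q_6 = 24161/761
  p_7/q_7 = 32257/1016
  p_8/q_8 = 2024095/63753
q_7 = 1016 ≤ 1154 < 63753 = q_8, so the answer is 32257/1016.

32257/1016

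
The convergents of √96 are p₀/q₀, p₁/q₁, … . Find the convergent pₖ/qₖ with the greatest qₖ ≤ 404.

3831/391

√96 = [9; 1, 3, 1, 18, …] (period length 4).
Convergents:
  p_0/q_0 = 9/1
  p_1/q_1 = 10/1
  p_2/q_2 = 39/4
  p_3/q_3 = 49/5
  p_4/q_4 = 921/94
  p_5/q_5 = 970/99
  p_6/q_6 = 3831/391
  p_7/q_7 = 4801/490
q_6 = 391 ≤ 404 < 490 = q_7, so the answer is 3831/391.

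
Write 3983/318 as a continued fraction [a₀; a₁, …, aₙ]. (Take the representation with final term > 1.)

[12; 1, 1, 9, 2, 3, 2]

3983 = 12·318 + 167
318 = 1·167 + 151
167 = 1·151 + 16
151 = 9·16 + 7
16 = 2·7 + 2
7 = 3·2 + 1
2 = 2·1 + 0  (stop)
So 3983/318 = [12; 1, 1, 9, 2, 3, 2].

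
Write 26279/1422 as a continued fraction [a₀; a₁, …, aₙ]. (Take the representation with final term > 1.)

26279 = 18·1422 + 683
1422 = 2·683 + 56
683 = 12·56 + 11
56 = 5·11 + 1
11 = 11·1 + 0  (stop)
So 26279/1422 = [18; 2, 12, 5, 11].

[18; 2, 12, 5, 11]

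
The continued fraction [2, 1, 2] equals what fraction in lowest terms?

Using pₖ = aₖpₖ₋₁ + pₖ₋₂ and qₖ = aₖqₖ₋₁ + qₖ₋₂:
  k=0: a=2, p=2, q=1
  k=1: a=1, p=3, q=1
  k=2: a=2, p=8, q=3

8/3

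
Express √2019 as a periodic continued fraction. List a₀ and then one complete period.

a₀ = ⌊√2019⌋ = 44.
With m₀=0, d₀=1 and mₖ₊₁ = dₖaₖ − mₖ, dₖ₊₁ = (n − mₖ₊₁²)/dₖ, aₖ₊₁ = ⌊(a₀+mₖ₊₁)/dₖ₊₁⌋:
  k=1: m=44, d=83, a=1
  k=2: m=39, d=6, a=13
  k=3: m=39, d=83, a=1
  k=4: m=44, d=1, a=88
d=1 and a=2a₀=88 at k=4, so the next step gives (m, d) = (44, 83) again — its k=1 value — and the period has length 4.

[44; 1, 13, 1, 88]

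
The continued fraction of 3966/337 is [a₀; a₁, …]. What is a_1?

1

3966 = 11·337 + 259   →  a_0 = 11
337 = 1·259 + 78   →  a_1 = 1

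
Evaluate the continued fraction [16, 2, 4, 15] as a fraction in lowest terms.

Using pₖ = aₖpₖ₋₁ + pₖ₋₂ and qₖ = aₖqₖ₋₁ + qₖ₋₂:
  k=0: a=16, p=16, q=1
  k=1: a=2, p=33, q=2
  k=2: a=4, p=148, q=9
  k=3: a=15, p=2253, q=137

2253/137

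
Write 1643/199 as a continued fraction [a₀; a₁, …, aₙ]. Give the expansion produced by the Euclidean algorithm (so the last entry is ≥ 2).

[8; 3, 1, 9, 5]

1643 = 8·199 + 51
199 = 3·51 + 46
51 = 1·46 + 5
46 = 9·5 + 1
5 = 5·1 + 0  (stop)
So 1643/199 = [8; 3, 1, 9, 5].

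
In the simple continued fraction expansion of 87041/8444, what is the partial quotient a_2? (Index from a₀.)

4

87041 = 10·8444 + 2601   →  a_0 = 10
8444 = 3·2601 + 641   →  a_1 = 3
2601 = 4·641 + 37   →  a_2 = 4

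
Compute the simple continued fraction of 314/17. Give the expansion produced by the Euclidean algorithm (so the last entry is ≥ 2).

[18; 2, 8]

314 = 18·17 + 8
17 = 2·8 + 1
8 = 8·1 + 0  (stop)
So 314/17 = [18; 2, 8].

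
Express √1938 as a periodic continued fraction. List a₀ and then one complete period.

a₀ = ⌊√1938⌋ = 44.
With m₀=0, d₀=1 and mₖ₊₁ = dₖaₖ − mₖ, dₖ₊₁ = (n − mₖ₊₁²)/dₖ, aₖ₊₁ = ⌊(a₀+mₖ₊₁)/dₖ₊₁⌋:
  k=1: m=44, d=2, a=44
  k=2: m=44, d=1, a=88
d=1 and a=2a₀=88 at k=2, so the next step gives (m, d) = (44, 2) again — its k=1 value — and the period has length 2.

[44; 44, 88]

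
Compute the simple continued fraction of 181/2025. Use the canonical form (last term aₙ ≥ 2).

181 = 0·2025 + 181
2025 = 11·181 + 34
181 = 5·34 + 11
34 = 3·11 + 1
11 = 11·1 + 0  (stop)
So 181/2025 = [0; 11, 5, 3, 11].

[0; 11, 5, 3, 11]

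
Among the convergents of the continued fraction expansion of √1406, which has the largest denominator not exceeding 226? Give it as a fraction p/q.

√1406 = [37; 2, 74, …] (period length 2).
Convergents:
  p_0/q_0 = 37/1
  p_1/q_1 = 75/2
  p_2/q_2 = 5587/149
  p_3/q_3 = 11249/300
q_2 = 149 ≤ 226 < 300 = q_3, so the answer is 5587/149.

5587/149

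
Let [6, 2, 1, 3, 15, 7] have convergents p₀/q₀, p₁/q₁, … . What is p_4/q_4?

Using pₖ = aₖpₖ₋₁ + pₖ₋₂, qₖ = aₖqₖ₋₁ + qₖ₋₂ (with p₋₁=1, p₋₂=0, q₋₁=0, q₋₂=1):
  k=0: a=6, p=6, q=1
  k=1: a=2, p=13, q=2
  k=2: a=1, p=19, q=3
  k=3: a=3, p=70, q=11
  k=4: a=15, p=1069, q=168

1069/168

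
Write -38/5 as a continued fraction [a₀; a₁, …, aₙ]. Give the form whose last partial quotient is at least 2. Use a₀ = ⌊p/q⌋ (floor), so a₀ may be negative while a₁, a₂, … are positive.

[-8; 2, 2]

-38 = -8*5 + 2
5 = 2*2 + 1
2 = 2*1 + 0  (stop)
So -38/5 = [-8; 2, 2].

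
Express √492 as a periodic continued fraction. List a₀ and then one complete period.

[22; 5, 1, 1, 10, 1, 1, 5, 44]

a₀ = ⌊√492⌋ = 22.
With m₀=0, d₀=1 and mₖ₊₁ = dₖaₖ − mₖ, dₖ₊₁ = (n − mₖ₊₁²)/dₖ, aₖ₊₁ = ⌊(a₀+mₖ₊₁)/dₖ₊₁⌋:
  k=1: m=22, d=8, a=5
  k=2: m=18, d=21, a=1
  k=3: m=3, d=23, a=1
  k=4: m=20, d=4, a=10
  k=5: m=20, d=23, a=1
  k=6: m=3, d=21, a=1
  k=7: m=18, d=8, a=5
  k=8: m=22, d=1, a=44
d=1 and a=2a₀=44 at k=8, so the next step gives (m, d) = (22, 8) again — its k=1 value — and the period has length 8.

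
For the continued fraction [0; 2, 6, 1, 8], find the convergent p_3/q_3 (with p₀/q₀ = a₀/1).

Using pₖ = aₖpₖ₋₁ + pₖ₋₂, qₖ = aₖqₖ₋₁ + qₖ₋₂ (with p₋₁=1, p₋₂=0, q₋₁=0, q₋₂=1):
  k=0: a=0, p=0, q=1
  k=1: a=2, p=1, q=2
  k=2: a=6, p=6, q=13
  k=3: a=1, p=7, q=15

7/15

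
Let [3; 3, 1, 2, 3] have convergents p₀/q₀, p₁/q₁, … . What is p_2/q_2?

Using pₖ = aₖpₖ₋₁ + pₖ₋₂, qₖ = aₖqₖ₋₁ + qₖ₋₂ (with p₋₁=1, p₋₂=0, q₋₁=0, q₋₂=1):
  k=0: a=3, p=3, q=1
  k=1: a=3, p=10, q=3
  k=2: a=1, p=13, q=4

13/4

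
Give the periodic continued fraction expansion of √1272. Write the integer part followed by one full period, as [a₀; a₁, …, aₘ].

a₀ = ⌊√1272⌋ = 35.
With m₀=0, d₀=1 and mₖ₊₁ = dₖaₖ − mₖ, dₖ₊₁ = (n − mₖ₊₁²)/dₖ, aₖ₊₁ = ⌊(a₀+mₖ₊₁)/dₖ₊₁⌋:
  k=1: m=35, d=47, a=1
  k=2: m=12, d=24, a=1
  k=3: m=12, d=47, a=1
  k=4: m=35, d=1, a=70
d=1 and a=2a₀=70 at k=4, so the next step gives (m, d) = (35, 47) again — its k=1 value — and the period has length 4.

[35; 1, 1, 1, 70]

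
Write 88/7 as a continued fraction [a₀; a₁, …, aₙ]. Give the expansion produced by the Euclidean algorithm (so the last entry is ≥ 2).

[12; 1, 1, 3]

88 = 12*7 + 4
7 = 1*4 + 3
4 = 1*3 + 1
3 = 3*1 + 0  (stop)
So 88/7 = [12; 1, 1, 3].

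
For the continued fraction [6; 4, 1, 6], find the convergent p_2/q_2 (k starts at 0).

Using pₖ = aₖpₖ₋₁ + pₖ₋₂, qₖ = aₖqₖ₋₁ + qₖ₋₂ (with p₋₁=1, p₋₂=0, q₋₁=0, q₋₂=1):
  k=0: a=6, p=6, q=1
  k=1: a=4, p=25, q=4
  k=2: a=1, p=31, q=5

31/5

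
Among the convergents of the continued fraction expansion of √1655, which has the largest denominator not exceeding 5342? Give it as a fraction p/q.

101989/2507

√1655 = [40; 1, 2, 7, 16, 7, 2, 1, 80, …] (period length 8).
Convergents:
  p_0/q_0 = 40/1
  p_1/q_1 = 41/1
  p_2/q_2 = 122/3
  p_3/q_3 = 895/22
  p_4/q_4 = 14442/355
  p_5/q_5 = 101989/2507
  p_6/q_6 = 218420/5369
q_5 = 2507 ≤ 5342 < 5369 = q_6, so the answer is 101989/2507.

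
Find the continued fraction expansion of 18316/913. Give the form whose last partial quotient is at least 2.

[20; 16, 3, 3, 2, 2]

18316 = 20*913 + 56
913 = 16*56 + 17
56 = 3*17 + 5
17 = 3*5 + 2
5 = 2*2 + 1
2 = 2*1 + 0  (stop)
So 18316/913 = [20; 16, 3, 3, 2, 2].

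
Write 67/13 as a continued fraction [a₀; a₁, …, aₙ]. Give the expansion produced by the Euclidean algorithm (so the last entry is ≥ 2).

[5; 6, 2]

67 = 5×13 + 2
13 = 6×2 + 1
2 = 2×1 + 0  (stop)
So 67/13 = [5; 6, 2].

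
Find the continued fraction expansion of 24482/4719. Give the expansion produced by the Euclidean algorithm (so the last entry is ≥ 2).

24482 = 5·4719 + 887
4719 = 5·887 + 284
887 = 3·284 + 35
284 = 8·35 + 4
35 = 8·4 + 3
4 = 1·3 + 1
3 = 3·1 + 0  (stop)
So 24482/4719 = [5; 5, 3, 8, 8, 1, 3].

[5; 5, 3, 8, 8, 1, 3]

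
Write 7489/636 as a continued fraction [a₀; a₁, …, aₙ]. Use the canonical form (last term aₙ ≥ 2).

[11; 1, 3, 2, 4, 3, 1, 3]

7489 = 11×636 + 493
636 = 1×493 + 143
493 = 3×143 + 64
143 = 2×64 + 15
64 = 4×15 + 4
15 = 3×4 + 3
4 = 1×3 + 1
3 = 3×1 + 0  (stop)
So 7489/636 = [11; 1, 3, 2, 4, 3, 1, 3].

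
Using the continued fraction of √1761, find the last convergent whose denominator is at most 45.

√1761 = [41; 1, 26, 1, 82, …] (period length 4).
Convergents:
  p_0/q_0 = 41/1
  p_1/q_1 = 42/1
  p_2/q_2 = 1133/27
  p_3/q_3 = 1175/28
  p_4/q_4 = 97483/2323
q_3 = 28 ≤ 45 < 2323 = q_4, so the answer is 1175/28.

1175/28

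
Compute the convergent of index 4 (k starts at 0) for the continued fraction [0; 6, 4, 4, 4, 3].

Using pₖ = aₖpₖ₋₁ + pₖ₋₂, qₖ = aₖqₖ₋₁ + qₖ₋₂ (with p₋₁=1, p₋₂=0, q₋₁=0, q₋₂=1):
  k=0: a=0, p=0, q=1
  k=1: a=6, p=1, q=6
  k=2: a=4, p=4, q=25
  k=3: a=4, p=17, q=106
  k=4: a=4, p=72, q=449

72/449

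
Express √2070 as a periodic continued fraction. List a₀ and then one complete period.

a₀ = ⌊√2070⌋ = 45.
With m₀=0, d₀=1 and mₖ₊₁ = dₖaₖ − mₖ, dₖ₊₁ = (n − mₖ₊₁²)/dₖ, aₖ₊₁ = ⌊(a₀+mₖ₊₁)/dₖ₊₁⌋:
  k=1: m=45, d=45, a=2
  k=2: m=45, d=1, a=90
d=1 and a=2a₀=90 at k=2, so the next step gives (m, d) = (45, 45) again — its k=1 value — and the period has length 2.

[45; 2, 90]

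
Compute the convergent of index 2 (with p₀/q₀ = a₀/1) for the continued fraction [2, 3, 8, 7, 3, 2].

58/25

Using pₖ = aₖpₖ₋₁ + pₖ₋₂, qₖ = aₖqₖ₋₁ + qₖ₋₂ (with p₋₁=1, p₋₂=0, q₋₁=0, q₋₂=1):
  k=0: a=2, p=2, q=1
  k=1: a=3, p=7, q=3
  k=2: a=8, p=58, q=25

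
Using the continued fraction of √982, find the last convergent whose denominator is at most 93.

2883/92

√982 = [31; 2, 1, 30, 1, 2, 62, …] (period length 6).
Convergents:
  p_0/q_0 = 31/1
  p_1/q_1 = 63/2
  p_2/q_2 = 94/3
  p_3/q_3 = 2883/92
  p_4/q_4 = 2977/95
q_3 = 92 ≤ 93 < 95 = q_4, so the answer is 2883/92.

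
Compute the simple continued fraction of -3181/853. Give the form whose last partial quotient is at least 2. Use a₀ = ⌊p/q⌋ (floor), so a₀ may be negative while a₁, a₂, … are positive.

-3181 = -4·853 + 231
853 = 3·231 + 160
231 = 1·160 + 71
160 = 2·71 + 18
71 = 3·18 + 17
18 = 1·17 + 1
17 = 17·1 + 0  (stop)
So -3181/853 = [-4; 3, 1, 2, 3, 1, 17].

[-4; 3, 1, 2, 3, 1, 17]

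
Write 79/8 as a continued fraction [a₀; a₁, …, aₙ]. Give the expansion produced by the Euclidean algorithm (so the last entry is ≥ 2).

79 = 9*8 + 7
8 = 1*7 + 1
7 = 7*1 + 0  (stop)
So 79/8 = [9; 1, 7].

[9; 1, 7]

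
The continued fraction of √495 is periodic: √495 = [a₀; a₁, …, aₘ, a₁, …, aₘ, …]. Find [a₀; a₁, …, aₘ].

a₀ = ⌊√495⌋ = 22.
With m₀=0, d₀=1 and mₖ₊₁ = dₖaₖ − mₖ, dₖ₊₁ = (n − mₖ₊₁²)/dₖ, aₖ₊₁ = ⌊(a₀+mₖ₊₁)/dₖ₊₁⌋:
  k=1: m=22, d=11, a=4
  k=2: m=22, d=1, a=44
d=1 and a=2a₀=44 at k=2, so the next step gives (m, d) = (22, 11) again — its k=1 value — and the period has length 2.

[22; 4, 44]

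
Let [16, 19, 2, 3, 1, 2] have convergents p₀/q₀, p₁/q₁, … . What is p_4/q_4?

Using pₖ = aₖpₖ₋₁ + pₖ₋₂, qₖ = aₖqₖ₋₁ + qₖ₋₂ (with p₋₁=1, p₋₂=0, q₋₁=0, q₋₂=1):
  k=0: a=16, p=16, q=1
  k=1: a=19, p=305, q=19
  k=2: a=2, p=626, q=39
  k=3: a=3, p=2183, q=136
  k=4: a=1, p=2809, q=175

2809/175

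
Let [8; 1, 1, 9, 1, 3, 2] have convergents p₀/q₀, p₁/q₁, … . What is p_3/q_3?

162/19

Using pₖ = aₖpₖ₋₁ + pₖ₋₂, qₖ = aₖqₖ₋₁ + qₖ₋₂ (with p₋₁=1, p₋₂=0, q₋₁=0, q₋₂=1):
  k=0: a=8, p=8, q=1
  k=1: a=1, p=9, q=1
  k=2: a=1, p=17, q=2
  k=3: a=9, p=162, q=19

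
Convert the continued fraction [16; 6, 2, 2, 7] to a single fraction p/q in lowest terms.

3829/237

Using pₖ = aₖpₖ₋₁ + pₖ₋₂ and qₖ = aₖqₖ₋₁ + qₖ₋₂:
  k=0: a=16, p=16, q=1
  k=1: a=6, p=97, q=6
  k=2: a=2, p=210, q=13
  k=3: a=2, p=517, q=32
  k=4: a=7, p=3829, q=237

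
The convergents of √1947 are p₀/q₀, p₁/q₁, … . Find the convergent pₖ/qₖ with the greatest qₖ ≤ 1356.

31108/705

√1947 = [44; 8, 88, …] (period length 2).
Convergents:
  p_0/q_0 = 44/1
  p_1/q_1 = 353/8
  p_2/q_2 = 31108/705
  p_3/q_3 = 249217/5648
q_2 = 705 ≤ 1356 < 5648 = q_3, so the answer is 31108/705.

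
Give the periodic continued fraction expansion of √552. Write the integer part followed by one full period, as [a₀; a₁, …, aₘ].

a₀ = ⌊√552⌋ = 23.
With m₀=0, d₀=1 and mₖ₊₁ = dₖaₖ − mₖ, dₖ₊₁ = (n − mₖ₊₁²)/dₖ, aₖ₊₁ = ⌊(a₀+mₖ₊₁)/dₖ₊₁⌋:
  k=1: m=23, d=23, a=2
  k=2: m=23, d=1, a=46
d=1 and a=2a₀=46 at k=2, so the next step gives (m, d) = (23, 23) again — its k=1 value — and the period has length 2.

[23; 2, 46]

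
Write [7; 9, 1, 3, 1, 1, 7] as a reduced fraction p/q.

Fold from the inside: start with 7/1.
  1 + 1/7 = 8/7
  1 + 7/8 = 15/8
  3 + 8/15 = 53/15
  1 + 15/53 = 68/53
  9 + 53/68 = 665/68
  7 + 68/665 = 4723/665

4723/665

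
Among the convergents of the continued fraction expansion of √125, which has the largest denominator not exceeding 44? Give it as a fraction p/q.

123/11

√125 = [11; 5, 1, 1, 5, 22, …] (period length 5).
Convergents:
  p_0/q_0 = 11/1
  p_1/q_1 = 56/5
  p_2/q_2 = 67/6
  p_3/q_3 = 123/11
  p_4/q_4 = 682/61
q_3 = 11 ≤ 44 < 61 = q_4, so the answer is 123/11.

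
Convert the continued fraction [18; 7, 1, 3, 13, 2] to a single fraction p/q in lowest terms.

15464/853

Fold from the inside: start with 2/1.
  13 + 1/2 = 27/2
  3 + 2/27 = 83/27
  1 + 27/83 = 110/83
  7 + 83/110 = 853/110
  18 + 110/853 = 15464/853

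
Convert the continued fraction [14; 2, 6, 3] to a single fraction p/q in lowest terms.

593/41

Fold from the inside: start with 3/1.
  6 + 1/3 = 19/3
  2 + 3/19 = 41/19
  14 + 19/41 = 593/41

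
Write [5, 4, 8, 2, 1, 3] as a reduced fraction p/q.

1987/379

Using pₖ = aₖpₖ₋₁ + pₖ₋₂ and qₖ = aₖqₖ₋₁ + qₖ₋₂:
  k=0: a=5, p=5, q=1
  k=1: a=4, p=21, q=4
  k=2: a=8, p=173, q=33
  k=3: a=2, p=367, q=70
  k=4: a=1, p=540, q=103
  k=5: a=3, p=1987, q=379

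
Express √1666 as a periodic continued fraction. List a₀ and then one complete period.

a₀ = ⌊√1666⌋ = 40.
With m₀=0, d₀=1 and mₖ₊₁ = dₖaₖ − mₖ, dₖ₊₁ = (n − mₖ₊₁²)/dₖ, aₖ₊₁ = ⌊(a₀+mₖ₊₁)/dₖ₊₁⌋:
  k=1: m=40, d=66, a=1
  k=2: m=26, d=15, a=4
  k=3: m=34, d=34, a=2
  k=4: m=34, d=15, a=4
  k=5: m=26, d=66, a=1
  k=6: m=40, d=1, a=80
d=1 and a=2a₀=80 at k=6, so the next step gives (m, d) = (40, 66) again — its k=1 value — and the period has length 6.

[40; 1, 4, 2, 4, 1, 80]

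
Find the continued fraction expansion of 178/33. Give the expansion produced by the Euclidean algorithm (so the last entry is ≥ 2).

178 = 5×33 + 13
33 = 2×13 + 7
13 = 1×7 + 6
7 = 1×6 + 1
6 = 6×1 + 0  (stop)
So 178/33 = [5; 2, 1, 1, 6].

[5; 2, 1, 1, 6]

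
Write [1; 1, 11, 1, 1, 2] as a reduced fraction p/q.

Fold from the inside: start with 2/1.
  1 + 1/2 = 3/2
  1 + 2/3 = 5/3
  11 + 3/5 = 58/5
  1 + 5/58 = 63/58
  1 + 58/63 = 121/63

121/63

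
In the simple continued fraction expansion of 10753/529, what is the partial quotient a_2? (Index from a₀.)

17

10753 = 20·529 + 173   →  a_0 = 20
529 = 3·173 + 10   →  a_1 = 3
173 = 17·10 + 3   →  a_2 = 17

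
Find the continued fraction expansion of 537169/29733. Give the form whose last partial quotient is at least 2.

[18; 15, 18, 3, 2, 15]

537169 = 18*29733 + 1975
29733 = 15*1975 + 108
1975 = 18*108 + 31
108 = 3*31 + 15
31 = 2*15 + 1
15 = 15*1 + 0  (stop)
So 537169/29733 = [18; 15, 18, 3, 2, 15].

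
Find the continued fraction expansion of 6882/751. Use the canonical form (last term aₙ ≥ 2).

[9; 6, 9, 2, 6]

6882 = 9·751 + 123
751 = 6·123 + 13
123 = 9·13 + 6
13 = 2·6 + 1
6 = 6·1 + 0  (stop)
So 6882/751 = [9; 6, 9, 2, 6].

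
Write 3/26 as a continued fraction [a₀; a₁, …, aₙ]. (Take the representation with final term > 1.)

3 = 0·26 + 3
26 = 8·3 + 2
3 = 1·2 + 1
2 = 2·1 + 0  (stop)
So 3/26 = [0; 8, 1, 2].

[0; 8, 1, 2]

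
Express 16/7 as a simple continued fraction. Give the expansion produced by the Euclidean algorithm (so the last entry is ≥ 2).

[2; 3, 2]

16 = 2*7 + 2
7 = 3*2 + 1
2 = 2*1 + 0  (stop)
So 16/7 = [2; 3, 2].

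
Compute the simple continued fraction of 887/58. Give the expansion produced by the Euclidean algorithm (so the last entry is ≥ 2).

887 = 15·58 + 17
58 = 3·17 + 7
17 = 2·7 + 3
7 = 2·3 + 1
3 = 3·1 + 0  (stop)
So 887/58 = [15; 3, 2, 2, 3].

[15; 3, 2, 2, 3]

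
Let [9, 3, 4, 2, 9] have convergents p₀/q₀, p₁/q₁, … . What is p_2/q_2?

121/13

Using pₖ = aₖpₖ₋₁ + pₖ₋₂, qₖ = aₖqₖ₋₁ + qₖ₋₂ (with p₋₁=1, p₋₂=0, q₋₁=0, q₋₂=1):
  k=0: a=9, p=9, q=1
  k=1: a=3, p=28, q=3
  k=2: a=4, p=121, q=13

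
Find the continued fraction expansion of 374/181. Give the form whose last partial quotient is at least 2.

374 = 2·181 + 12
181 = 15·12 + 1
12 = 12·1 + 0  (stop)
So 374/181 = [2; 15, 12].

[2; 15, 12]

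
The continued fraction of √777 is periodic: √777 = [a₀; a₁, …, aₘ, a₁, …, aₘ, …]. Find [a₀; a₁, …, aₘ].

a₀ = ⌊√777⌋ = 27.
With m₀=0, d₀=1 and mₖ₊₁ = dₖaₖ − mₖ, dₖ₊₁ = (n − mₖ₊₁²)/dₖ, aₖ₊₁ = ⌊(a₀+mₖ₊₁)/dₖ₊₁⌋:
  k=1: m=27, d=48, a=1
  k=2: m=21, d=7, a=6
  k=3: m=21, d=48, a=1
  k=4: m=27, d=1, a=54
d=1 and a=2a₀=54 at k=4, so the next step gives (m, d) = (27, 48) again — its k=1 value — and the period has length 4.

[27; 1, 6, 1, 54]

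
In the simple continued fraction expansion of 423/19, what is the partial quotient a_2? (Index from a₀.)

1

423 = 22·19 + 5   →  a_0 = 22
19 = 3·5 + 4   →  a_1 = 3
5 = 1·4 + 1   →  a_2 = 1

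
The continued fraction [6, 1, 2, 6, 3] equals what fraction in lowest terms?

Fold from the inside: start with 3/1.
  6 + 1/3 = 19/3
  2 + 3/19 = 41/19
  1 + 19/41 = 60/41
  6 + 41/60 = 401/60

401/60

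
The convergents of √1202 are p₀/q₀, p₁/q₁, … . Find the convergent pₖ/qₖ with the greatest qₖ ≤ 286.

√1202 = [34; 1, 2, 34, 2, 1, 68, …] (period length 6).
Convergents:
  p_0/q_0 = 34/1
  p_1/q_1 = 35/1
  p_2/q_2 = 104/3
  p_3/q_3 = 3571/103
  p_4/q_4 = 7246/209
  p_5/q_5 = 10817/312
q_4 = 209 ≤ 286 < 312 = q_5, so the answer is 7246/209.

7246/209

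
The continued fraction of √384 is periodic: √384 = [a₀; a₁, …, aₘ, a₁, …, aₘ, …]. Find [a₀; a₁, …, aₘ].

a₀ = ⌊√384⌋ = 19.
With m₀=0, d₀=1 and mₖ₊₁ = dₖaₖ − mₖ, dₖ₊₁ = (n − mₖ₊₁²)/dₖ, aₖ₊₁ = ⌊(a₀+mₖ₊₁)/dₖ₊₁⌋:
  k=1: m=19, d=23, a=1
  k=2: m=4, d=16, a=1
  k=3: m=12, d=15, a=2
  k=4: m=18, d=4, a=9
  k=5: m=18, d=15, a=2
  k=6: m=12, d=16, a=1
  k=7: m=4, d=23, a=1
  k=8: m=19, d=1, a=38
d=1 and a=2a₀=38 at k=8, so the next step gives (m, d) = (19, 23) again — its k=1 value — and the period has length 8.

[19; 1, 1, 2, 9, 2, 1, 1, 38]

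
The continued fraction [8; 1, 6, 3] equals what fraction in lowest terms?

195/22

Fold from the inside: start with 3/1.
  6 + 1/3 = 19/3
  1 + 3/19 = 22/19
  8 + 19/22 = 195/22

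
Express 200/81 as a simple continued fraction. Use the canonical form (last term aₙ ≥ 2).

[2; 2, 7, 1, 1, 2]

200 = 2·81 + 38
81 = 2·38 + 5
38 = 7·5 + 3
5 = 1·3 + 2
3 = 1·2 + 1
2 = 2·1 + 0  (stop)
So 200/81 = [2; 2, 7, 1, 1, 2].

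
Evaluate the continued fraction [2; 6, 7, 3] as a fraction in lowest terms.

292/135

Fold from the inside: start with 3/1.
  7 + 1/3 = 22/3
  6 + 3/22 = 135/22
  2 + 22/135 = 292/135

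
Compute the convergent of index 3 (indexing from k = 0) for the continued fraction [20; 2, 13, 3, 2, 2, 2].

1700/83

Using pₖ = aₖpₖ₋₁ + pₖ₋₂, qₖ = aₖqₖ₋₁ + qₖ₋₂ (with p₋₁=1, p₋₂=0, q₋₁=0, q₋₂=1):
  k=0: a=20, p=20, q=1
  k=1: a=2, p=41, q=2
  k=2: a=13, p=553, q=27
  k=3: a=3, p=1700, q=83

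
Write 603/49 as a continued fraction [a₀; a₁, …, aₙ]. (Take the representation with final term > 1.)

[12; 3, 3, 1, 3]

603 = 12·49 + 15
49 = 3·15 + 4
15 = 3·4 + 3
4 = 1·3 + 1
3 = 3·1 + 0  (stop)
So 603/49 = [12; 3, 3, 1, 3].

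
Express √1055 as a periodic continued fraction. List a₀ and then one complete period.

a₀ = ⌊√1055⌋ = 32.
With m₀=0, d₀=1 and mₖ₊₁ = dₖaₖ − mₖ, dₖ₊₁ = (n − mₖ₊₁²)/dₖ, aₖ₊₁ = ⌊(a₀+mₖ₊₁)/dₖ₊₁⌋:
  k=1: m=32, d=31, a=2
  k=2: m=30, d=5, a=12
  k=3: m=30, d=31, a=2
  k=4: m=32, d=1, a=64
d=1 and a=2a₀=64 at k=4, so the next step gives (m, d) = (32, 31) again — its k=1 value — and the period has length 4.

[32; 2, 12, 2, 64]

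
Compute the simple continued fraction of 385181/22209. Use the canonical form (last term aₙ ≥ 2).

[17; 2, 1, 10, 3, 3, 13, 5]

385181 = 17×22209 + 7628
22209 = 2×7628 + 6953
7628 = 1×6953 + 675
6953 = 10×675 + 203
675 = 3×203 + 66
203 = 3×66 + 5
66 = 13×5 + 1
5 = 5×1 + 0  (stop)
So 385181/22209 = [17; 2, 1, 10, 3, 3, 13, 5].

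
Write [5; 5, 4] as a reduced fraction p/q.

109/21

Using pₖ = aₖpₖ₋₁ + pₖ₋₂ and qₖ = aₖqₖ₋₁ + qₖ₋₂:
  k=0: a=5, p=5, q=1
  k=1: a=5, p=26, q=5
  k=2: a=4, p=109, q=21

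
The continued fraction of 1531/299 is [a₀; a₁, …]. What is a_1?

1531 = 5·299 + 36   →  a_0 = 5
299 = 8·36 + 11   →  a_1 = 8

8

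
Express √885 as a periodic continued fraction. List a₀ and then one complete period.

[29; 1, 2, 1, 58]

a₀ = ⌊√885⌋ = 29.
With m₀=0, d₀=1 and mₖ₊₁ = dₖaₖ − mₖ, dₖ₊₁ = (n − mₖ₊₁²)/dₖ, aₖ₊₁ = ⌊(a₀+mₖ₊₁)/dₖ₊₁⌋:
  k=1: m=29, d=44, a=1
  k=2: m=15, d=15, a=2
  k=3: m=15, d=44, a=1
  k=4: m=29, d=1, a=58
d=1 and a=2a₀=58 at k=4, so the next step gives (m, d) = (29, 44) again — its k=1 value — and the period has length 4.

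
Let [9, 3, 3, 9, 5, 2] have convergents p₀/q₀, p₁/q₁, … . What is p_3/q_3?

865/93

Using pₖ = aₖpₖ₋₁ + pₖ₋₂, qₖ = aₖqₖ₋₁ + qₖ₋₂ (with p₋₁=1, p₋₂=0, q₋₁=0, q₋₂=1):
  k=0: a=9, p=9, q=1
  k=1: a=3, p=28, q=3
  k=2: a=3, p=93, q=10
  k=3: a=9, p=865, q=93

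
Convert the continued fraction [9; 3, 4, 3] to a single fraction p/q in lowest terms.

391/42

Using pₖ = aₖpₖ₋₁ + pₖ₋₂ and qₖ = aₖqₖ₋₁ + qₖ₋₂:
  k=0: a=9, p=9, q=1
  k=1: a=3, p=28, q=3
  k=2: a=4, p=121, q=13
  k=3: a=3, p=391, q=42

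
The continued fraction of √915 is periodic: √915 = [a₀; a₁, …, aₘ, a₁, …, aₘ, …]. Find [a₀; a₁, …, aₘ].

[30; 4, 60]

a₀ = ⌊√915⌋ = 30.
With m₀=0, d₀=1 and mₖ₊₁ = dₖaₖ − mₖ, dₖ₊₁ = (n − mₖ₊₁²)/dₖ, aₖ₊₁ = ⌊(a₀+mₖ₊₁)/dₖ₊₁⌋:
  k=1: m=30, d=15, a=4
  k=2: m=30, d=1, a=60
d=1 and a=2a₀=60 at k=2, so the next step gives (m, d) = (30, 15) again — its k=1 value — and the period has length 2.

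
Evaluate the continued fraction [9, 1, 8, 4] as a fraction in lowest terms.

366/37

Fold from the inside: start with 4/1.
  8 + 1/4 = 33/4
  1 + 4/33 = 37/33
  9 + 33/37 = 366/37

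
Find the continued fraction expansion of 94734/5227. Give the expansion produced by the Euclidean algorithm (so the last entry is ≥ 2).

94734 = 18×5227 + 648
5227 = 8×648 + 43
648 = 15×43 + 3
43 = 14×3 + 1
3 = 3×1 + 0  (stop)
So 94734/5227 = [18; 8, 15, 14, 3].

[18; 8, 15, 14, 3]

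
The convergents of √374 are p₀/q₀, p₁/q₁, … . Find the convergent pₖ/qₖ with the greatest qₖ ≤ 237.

√374 = [19; 2, 1, 18, 1, 2, 38, …] (period length 6).
Convergents:
  p_0/q_0 = 19/1
  p_1/q_1 = 39/2
  p_2/q_2 = 58/3
  p_3/q_3 = 1083/56
  p_4/q_4 = 1141/59
  p_5/q_5 = 3365/174
  p_6/q_6 = 129011/6671
q_5 = 174 ≤ 237 < 6671 = q_6, so the answer is 3365/174.

3365/174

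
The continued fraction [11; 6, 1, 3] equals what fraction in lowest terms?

301/27

Fold from the inside: start with 3/1.
  1 + 1/3 = 4/3
  6 + 3/4 = 27/4
  11 + 4/27 = 301/27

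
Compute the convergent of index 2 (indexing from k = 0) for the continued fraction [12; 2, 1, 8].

Using pₖ = aₖpₖ₋₁ + pₖ₋₂, qₖ = aₖqₖ₋₁ + qₖ₋₂ (with p₋₁=1, p₋₂=0, q₋₁=0, q₋₂=1):
  k=0: a=12, p=12, q=1
  k=1: a=2, p=25, q=2
  k=2: a=1, p=37, q=3

37/3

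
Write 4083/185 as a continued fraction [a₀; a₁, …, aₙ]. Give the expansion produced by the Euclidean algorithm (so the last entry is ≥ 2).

[22; 14, 4, 3]

4083 = 22·185 + 13
185 = 14·13 + 3
13 = 4·3 + 1
3 = 3·1 + 0  (stop)
So 4083/185 = [22; 14, 4, 3].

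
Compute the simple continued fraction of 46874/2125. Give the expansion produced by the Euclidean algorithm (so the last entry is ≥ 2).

46874 = 22*2125 + 124
2125 = 17*124 + 17
124 = 7*17 + 5
17 = 3*5 + 2
5 = 2*2 + 1
2 = 2*1 + 0  (stop)
So 46874/2125 = [22; 17, 7, 3, 2, 2].

[22; 17, 7, 3, 2, 2]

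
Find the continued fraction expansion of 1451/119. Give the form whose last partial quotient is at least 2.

[12; 5, 5, 1, 3]

1451 = 12×119 + 23
119 = 5×23 + 4
23 = 5×4 + 3
4 = 1×3 + 1
3 = 3×1 + 0  (stop)
So 1451/119 = [12; 5, 5, 1, 3].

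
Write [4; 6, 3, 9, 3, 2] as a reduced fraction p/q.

5310/1277

Using pₖ = aₖpₖ₋₁ + pₖ₋₂ and qₖ = aₖqₖ₋₁ + qₖ₋₂:
  k=0: a=4, p=4, q=1
  k=1: a=6, p=25, q=6
  k=2: a=3, p=79, q=19
  k=3: a=9, p=736, q=177
  k=4: a=3, p=2287, q=550
  k=5: a=2, p=5310, q=1277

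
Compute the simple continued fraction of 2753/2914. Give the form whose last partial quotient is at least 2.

[0; 1, 17, 10, 16]

2753 = 0*2914 + 2753
2914 = 1*2753 + 161
2753 = 17*161 + 16
161 = 10*16 + 1
16 = 16*1 + 0  (stop)
So 2753/2914 = [0; 1, 17, 10, 16].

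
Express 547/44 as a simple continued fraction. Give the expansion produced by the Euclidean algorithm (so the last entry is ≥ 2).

[12; 2, 3, 6]

547 = 12×44 + 19
44 = 2×19 + 6
19 = 3×6 + 1
6 = 6×1 + 0  (stop)
So 547/44 = [12; 2, 3, 6].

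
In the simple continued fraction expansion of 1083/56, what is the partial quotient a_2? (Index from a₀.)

1

1083 = 19·56 + 19   →  a_0 = 19
56 = 2·19 + 18   →  a_1 = 2
19 = 1·18 + 1   →  a_2 = 1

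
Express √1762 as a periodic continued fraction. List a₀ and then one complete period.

a₀ = ⌊√1762⌋ = 41.

[41; 1, 40, 1, 82]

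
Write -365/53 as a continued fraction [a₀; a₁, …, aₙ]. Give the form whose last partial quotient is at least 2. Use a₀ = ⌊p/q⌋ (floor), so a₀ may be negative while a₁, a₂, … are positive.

[-7; 8, 1, 5]

-365 = -7×53 + 6
53 = 8×6 + 5
6 = 1×5 + 1
5 = 5×1 + 0  (stop)
So -365/53 = [-7; 8, 1, 5].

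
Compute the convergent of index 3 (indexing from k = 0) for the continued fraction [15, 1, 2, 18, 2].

862/55

Using pₖ = aₖpₖ₋₁ + pₖ₋₂, qₖ = aₖqₖ₋₁ + qₖ₋₂ (with p₋₁=1, p₋₂=0, q₋₁=0, q₋₂=1):
  k=0: a=15, p=15, q=1
  k=1: a=1, p=16, q=1
  k=2: a=2, p=47, q=3
  k=3: a=18, p=862, q=55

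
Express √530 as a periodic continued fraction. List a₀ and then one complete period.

a₀ = ⌊√530⌋ = 23.
With m₀=0, d₀=1 and mₖ₊₁ = dₖaₖ − mₖ, dₖ₊₁ = (n − mₖ₊₁²)/dₖ, aₖ₊₁ = ⌊(a₀+mₖ₊₁)/dₖ₊₁⌋:
  k=1: m=23, d=1, a=46
d=1 and a=2a₀=46 at k=1, so the next step gives (m, d) = (23, 1) again — its k=1 value — and the period has length 1.

[23; 46]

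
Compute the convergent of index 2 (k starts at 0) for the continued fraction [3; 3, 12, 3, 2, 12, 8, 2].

123/37

Using pₖ = aₖpₖ₋₁ + pₖ₋₂, qₖ = aₖqₖ₋₁ + qₖ₋₂ (with p₋₁=1, p₋₂=0, q₋₁=0, q₋₂=1):
  k=0: a=3, p=3, q=1
  k=1: a=3, p=10, q=3
  k=2: a=12, p=123, q=37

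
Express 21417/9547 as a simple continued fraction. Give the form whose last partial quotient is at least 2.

21417 = 2·9547 + 2323
9547 = 4·2323 + 255
2323 = 9·255 + 28
255 = 9·28 + 3
28 = 9·3 + 1
3 = 3·1 + 0  (stop)
So 21417/9547 = [2; 4, 9, 9, 9, 3].

[2; 4, 9, 9, 9, 3]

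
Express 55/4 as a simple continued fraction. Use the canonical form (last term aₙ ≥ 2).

[13; 1, 3]

55 = 13*4 + 3
4 = 1*3 + 1
3 = 3*1 + 0  (stop)
So 55/4 = [13; 1, 3].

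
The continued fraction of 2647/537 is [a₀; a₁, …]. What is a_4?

2647 = 4·537 + 499   →  a_0 = 4
537 = 1·499 + 38   →  a_1 = 1
499 = 13·38 + 5   →  a_2 = 13
38 = 7·5 + 3   →  a_3 = 7
5 = 1·3 + 2   →  a_4 = 1

1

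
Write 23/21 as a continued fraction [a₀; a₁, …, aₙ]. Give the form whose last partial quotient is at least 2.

23 = 1*21 + 2
21 = 10*2 + 1
2 = 2*1 + 0  (stop)
So 23/21 = [1; 10, 2].

[1; 10, 2]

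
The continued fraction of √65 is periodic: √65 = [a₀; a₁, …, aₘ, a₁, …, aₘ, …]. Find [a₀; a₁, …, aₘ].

a₀ = ⌊√65⌋ = 8.
With m₀=0, d₀=1 and mₖ₊₁ = dₖaₖ − mₖ, dₖ₊₁ = (n − mₖ₊₁²)/dₖ, aₖ₊₁ = ⌊(a₀+mₖ₊₁)/dₖ₊₁⌋:
  k=1: m=8, d=1, a=16
d=1 and a=2a₀=16 at k=1, so the next step gives (m, d) = (8, 1) again — its k=1 value — and the period has length 1.

[8; 16]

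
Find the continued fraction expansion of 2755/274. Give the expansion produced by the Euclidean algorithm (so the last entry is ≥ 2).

[10; 18, 3, 1, 3]

2755 = 10*274 + 15
274 = 18*15 + 4
15 = 3*4 + 3
4 = 1*3 + 1
3 = 3*1 + 0  (stop)
So 2755/274 = [10; 18, 3, 1, 3].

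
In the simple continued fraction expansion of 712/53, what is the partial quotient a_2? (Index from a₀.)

712 = 13·53 + 23   →  a_0 = 13
53 = 2·23 + 7   →  a_1 = 2
23 = 3·7 + 2   →  a_2 = 3

3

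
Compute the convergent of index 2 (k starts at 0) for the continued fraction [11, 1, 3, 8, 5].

Using pₖ = aₖpₖ₋₁ + pₖ₋₂, qₖ = aₖqₖ₋₁ + qₖ₋₂ (with p₋₁=1, p₋₂=0, q₋₁=0, q₋₂=1):
  k=0: a=11, p=11, q=1
  k=1: a=1, p=12, q=1
  k=2: a=3, p=47, q=4

47/4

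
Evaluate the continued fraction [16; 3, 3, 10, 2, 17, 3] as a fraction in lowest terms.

Using pₖ = aₖpₖ₋₁ + pₖ₋₂ and qₖ = aₖqₖ₋₁ + qₖ₋₂:
  k=0: a=16, p=16, q=1
  k=1: a=3, p=49, q=3
  k=2: a=3, p=163, q=10
  k=3: a=10, p=1679, q=103
  k=4: a=2, p=3521, q=216
  k=5: a=17, p=61536, q=3775
  k=6: a=3, p=188129, q=11541

188129/11541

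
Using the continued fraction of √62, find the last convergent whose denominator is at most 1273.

7937/1008

√62 = [7; 1, 6, 1, 14, …] (period length 4).
Convergents:
  p_0/q_0 = 7/1
  p_1/q_1 = 8/1
  p_2/q_2 = 55/7
  p_3/q_3 = 63/8
  p_4/q_4 = 937/119
  p_5/q_5 = 1000/127
  p_6/q_6 = 6937/881
  p_7/q_7 = 7937/1008
  p_8/q_8 = 118055/14993
q_7 = 1008 ≤ 1273 < 14993 = q_8, so the answer is 7937/1008.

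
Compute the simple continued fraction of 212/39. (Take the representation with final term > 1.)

[5; 2, 3, 2, 2]

212 = 5*39 + 17
39 = 2*17 + 5
17 = 3*5 + 2
5 = 2*2 + 1
2 = 2*1 + 0  (stop)
So 212/39 = [5; 2, 3, 2, 2].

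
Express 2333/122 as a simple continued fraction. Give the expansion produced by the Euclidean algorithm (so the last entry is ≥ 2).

2333 = 19*122 + 15
122 = 8*15 + 2
15 = 7*2 + 1
2 = 2*1 + 0  (stop)
So 2333/122 = [19; 8, 7, 2].

[19; 8, 7, 2]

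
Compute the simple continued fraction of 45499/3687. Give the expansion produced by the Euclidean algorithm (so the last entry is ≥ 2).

[12; 2, 1, 15, 11, 7]

45499 = 12×3687 + 1255
3687 = 2×1255 + 1177
1255 = 1×1177 + 78
1177 = 15×78 + 7
78 = 11×7 + 1
7 = 7×1 + 0  (stop)
So 45499/3687 = [12; 2, 1, 15, 11, 7].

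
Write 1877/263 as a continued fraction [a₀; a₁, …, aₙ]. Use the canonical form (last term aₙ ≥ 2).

1877 = 7*263 + 36
263 = 7*36 + 11
36 = 3*11 + 3
11 = 3*3 + 2
3 = 1*2 + 1
2 = 2*1 + 0  (stop)
So 1877/263 = [7; 7, 3, 3, 1, 2].

[7; 7, 3, 3, 1, 2]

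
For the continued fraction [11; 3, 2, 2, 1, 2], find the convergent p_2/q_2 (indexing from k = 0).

Using pₖ = aₖpₖ₋₁ + pₖ₋₂, qₖ = aₖqₖ₋₁ + qₖ₋₂ (with p₋₁=1, p₋₂=0, q₋₁=0, q₋₂=1):
  k=0: a=11, p=11, q=1
  k=1: a=3, p=34, q=3
  k=2: a=2, p=79, q=7

79/7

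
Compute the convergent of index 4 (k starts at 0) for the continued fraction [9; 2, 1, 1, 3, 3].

169/18

Using pₖ = aₖpₖ₋₁ + pₖ₋₂, qₖ = aₖqₖ₋₁ + qₖ₋₂ (with p₋₁=1, p₋₂=0, q₋₁=0, q₋₂=1):
  k=0: a=9, p=9, q=1
  k=1: a=2, p=19, q=2
  k=2: a=1, p=28, q=3
  k=3: a=1, p=47, q=5
  k=4: a=3, p=169, q=18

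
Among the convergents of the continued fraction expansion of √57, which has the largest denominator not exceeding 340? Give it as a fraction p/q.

√57 = [7; 1, 1, 4, 1, 1, 14, …] (period length 6).
Convergents:
  p_0/q_0 = 7/1
  p_1/q_1 = 8/1
  p_2/q_2 = 15/2
  p_3/q_3 = 68/9
  p_4/q_4 = 83/11
  p_5/q_5 = 151/20
  p_6/q_6 = 2197/291
  p_7/q_7 = 2348/311
  p_8/q_8 = 4545/602
q_7 = 311 ≤ 340 < 602 = q_8, so the answer is 2348/311.

2348/311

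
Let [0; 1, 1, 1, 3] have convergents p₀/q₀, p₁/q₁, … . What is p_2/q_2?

Using pₖ = aₖpₖ₋₁ + pₖ₋₂, qₖ = aₖqₖ₋₁ + qₖ₋₂ (with p₋₁=1, p₋₂=0, q₋₁=0, q₋₂=1):
  k=0: a=0, p=0, q=1
  k=1: a=1, p=1, q=1
  k=2: a=1, p=1, q=2

1/2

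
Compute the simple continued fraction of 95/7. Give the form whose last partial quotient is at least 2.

95 = 13*7 + 4
7 = 1*4 + 3
4 = 1*3 + 1
3 = 3*1 + 0  (stop)
So 95/7 = [13; 1, 1, 3].

[13; 1, 1, 3]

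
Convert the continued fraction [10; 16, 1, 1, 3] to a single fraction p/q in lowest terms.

Using pₖ = aₖpₖ₋₁ + pₖ₋₂ and qₖ = aₖqₖ₋₁ + qₖ₋₂:
  k=0: a=10, p=10, q=1
  k=1: a=16, p=161, q=16
  k=2: a=1, p=171, q=17
  k=3: a=1, p=332, q=33
  k=4: a=3, p=1167, q=116

1167/116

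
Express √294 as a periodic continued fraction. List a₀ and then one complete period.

a₀ = ⌊√294⌋ = 17.
With m₀=0, d₀=1 and mₖ₊₁ = dₖaₖ − mₖ, dₖ₊₁ = (n − mₖ₊₁²)/dₖ, aₖ₊₁ = ⌊(a₀+mₖ₊₁)/dₖ₊₁⌋:
  k=1: m=17, d=5, a=6
  k=2: m=13, d=25, a=1
  k=3: m=12, d=6, a=4
  k=4: m=12, d=25, a=1
  k=5: m=13, d=5, a=6
  k=6: m=17, d=1, a=34
d=1 and a=2a₀=34 at k=6, so the next step gives (m, d) = (17, 5) again — its k=1 value — and the period has length 6.

[17; 6, 1, 4, 1, 6, 34]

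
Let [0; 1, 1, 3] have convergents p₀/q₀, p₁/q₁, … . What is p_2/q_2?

Using pₖ = aₖpₖ₋₁ + pₖ₋₂, qₖ = aₖqₖ₋₁ + qₖ₋₂ (with p₋₁=1, p₋₂=0, q₋₁=0, q₋₂=1):
  k=0: a=0, p=0, q=1
  k=1: a=1, p=1, q=1
  k=2: a=1, p=1, q=2

1/2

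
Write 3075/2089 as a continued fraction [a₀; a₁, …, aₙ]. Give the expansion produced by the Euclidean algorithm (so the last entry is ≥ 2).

[1; 2, 8, 2, 2, 1, 16]

3075 = 1*2089 + 986
2089 = 2*986 + 117
986 = 8*117 + 50
117 = 2*50 + 17
50 = 2*17 + 16
17 = 1*16 + 1
16 = 16*1 + 0  (stop)
So 3075/2089 = [1; 2, 8, 2, 2, 1, 16].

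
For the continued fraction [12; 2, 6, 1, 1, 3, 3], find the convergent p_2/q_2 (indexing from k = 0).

Using pₖ = aₖpₖ₋₁ + pₖ₋₂, qₖ = aₖqₖ₋₁ + qₖ₋₂ (with p₋₁=1, p₋₂=0, q₋₁=0, q₋₂=1):
  k=0: a=12, p=12, q=1
  k=1: a=2, p=25, q=2
  k=2: a=6, p=162, q=13

162/13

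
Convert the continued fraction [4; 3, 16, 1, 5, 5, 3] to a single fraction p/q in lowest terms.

22067/5100

Using pₖ = aₖpₖ₋₁ + pₖ₋₂ and qₖ = aₖqₖ₋₁ + qₖ₋₂:
  k=0: a=4, p=4, q=1
  k=1: a=3, p=13, q=3
  k=2: a=16, p=212, q=49
  k=3: a=1, p=225, q=52
  k=4: a=5, p=1337, q=309
  k=5: a=5, p=6910, q=1597
  k=6: a=3, p=22067, q=5100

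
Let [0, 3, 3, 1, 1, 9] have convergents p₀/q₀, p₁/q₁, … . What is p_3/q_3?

Using pₖ = aₖpₖ₋₁ + pₖ₋₂, qₖ = aₖqₖ₋₁ + qₖ₋₂ (with p₋₁=1, p₋₂=0, q₋₁=0, q₋₂=1):
  k=0: a=0, p=0, q=1
  k=1: a=3, p=1, q=3
  k=2: a=3, p=3, q=10
  k=3: a=1, p=4, q=13

4/13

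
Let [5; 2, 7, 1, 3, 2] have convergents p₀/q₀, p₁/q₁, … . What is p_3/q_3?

93/17

Using pₖ = aₖpₖ₋₁ + pₖ₋₂, qₖ = aₖqₖ₋₁ + qₖ₋₂ (with p₋₁=1, p₋₂=0, q₋₁=0, q₋₂=1):
  k=0: a=5, p=5, q=1
  k=1: a=2, p=11, q=2
  k=2: a=7, p=82, q=15
  k=3: a=1, p=93, q=17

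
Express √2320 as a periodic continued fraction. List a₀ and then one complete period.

a₀ = ⌊√2320⌋ = 48.
With m₀=0, d₀=1 and mₖ₊₁ = dₖaₖ − mₖ, dₖ₊₁ = (n − mₖ₊₁²)/dₖ, aₖ₊₁ = ⌊(a₀+mₖ₊₁)/dₖ₊₁⌋:
  k=1: m=48, d=16, a=6
  k=2: m=48, d=1, a=96
d=1 and a=2a₀=96 at k=2, so the next step gives (m, d) = (48, 16) again — its k=1 value — and the period has length 2.

[48; 6, 96]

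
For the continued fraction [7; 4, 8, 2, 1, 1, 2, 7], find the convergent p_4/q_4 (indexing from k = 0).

746/103

Using pₖ = aₖpₖ₋₁ + pₖ₋₂, qₖ = aₖqₖ₋₁ + qₖ₋₂ (with p₋₁=1, p₋₂=0, q₋₁=0, q₋₂=1):
  k=0: a=7, p=7, q=1
  k=1: a=4, p=29, q=4
  k=2: a=8, p=239, q=33
  k=3: a=2, p=507, q=70
  k=4: a=1, p=746, q=103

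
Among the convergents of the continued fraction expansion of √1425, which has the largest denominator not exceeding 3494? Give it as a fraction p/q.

45601/1208

√1425 = [37; 1, 2, 1, 74, …] (period length 4).
Convergents:
  p_0/q_0 = 37/1
  p_1/q_1 = 38/1
  p_2/q_2 = 113/3
  p_3/q_3 = 151/4
  p_4/q_4 = 11287/299
  p_5/q_5 = 11438/303
  p_6/q_6 = 34163/905
  p_7/q_7 = 45601/1208
  p_8/q_8 = 3408637/90297
q_7 = 1208 ≤ 3494 < 90297 = q_8, so the answer is 45601/1208.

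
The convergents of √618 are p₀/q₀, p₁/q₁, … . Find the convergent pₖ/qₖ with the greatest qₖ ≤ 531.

10093/406

√618 = [24; 1, 6, 8, 6, 1, 48, …] (period length 6).
Convergents:
  p_0/q_0 = 24/1
  p_1/q_1 = 25/1
  p_2/q_2 = 174/7
  p_3/q_3 = 1417/57
  p_4/q_4 = 8676/349
  p_5/q_5 = 10093/406
  p_6/q_6 = 493140/19837
q_5 = 406 ≤ 531 < 19837 = q_6, so the answer is 10093/406.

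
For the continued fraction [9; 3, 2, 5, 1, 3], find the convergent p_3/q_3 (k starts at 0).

353/38

Using pₖ = aₖpₖ₋₁ + pₖ₋₂, qₖ = aₖqₖ₋₁ + qₖ₋₂ (with p₋₁=1, p₋₂=0, q₋₁=0, q₋₂=1):
  k=0: a=9, p=9, q=1
  k=1: a=3, p=28, q=3
  k=2: a=2, p=65, q=7
  k=3: a=5, p=353, q=38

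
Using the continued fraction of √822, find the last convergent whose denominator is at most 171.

2437/85

√822 = [28; 1, 2, 28, 2, 1, 56, …] (period length 6).
Convergents:
  p_0/q_0 = 28/1
  p_1/q_1 = 29/1
  p_2/q_2 = 86/3
  p_3/q_3 = 2437/85
  p_4/q_4 = 4960/173
q_3 = 85 ≤ 171 < 173 = q_4, so the answer is 2437/85.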